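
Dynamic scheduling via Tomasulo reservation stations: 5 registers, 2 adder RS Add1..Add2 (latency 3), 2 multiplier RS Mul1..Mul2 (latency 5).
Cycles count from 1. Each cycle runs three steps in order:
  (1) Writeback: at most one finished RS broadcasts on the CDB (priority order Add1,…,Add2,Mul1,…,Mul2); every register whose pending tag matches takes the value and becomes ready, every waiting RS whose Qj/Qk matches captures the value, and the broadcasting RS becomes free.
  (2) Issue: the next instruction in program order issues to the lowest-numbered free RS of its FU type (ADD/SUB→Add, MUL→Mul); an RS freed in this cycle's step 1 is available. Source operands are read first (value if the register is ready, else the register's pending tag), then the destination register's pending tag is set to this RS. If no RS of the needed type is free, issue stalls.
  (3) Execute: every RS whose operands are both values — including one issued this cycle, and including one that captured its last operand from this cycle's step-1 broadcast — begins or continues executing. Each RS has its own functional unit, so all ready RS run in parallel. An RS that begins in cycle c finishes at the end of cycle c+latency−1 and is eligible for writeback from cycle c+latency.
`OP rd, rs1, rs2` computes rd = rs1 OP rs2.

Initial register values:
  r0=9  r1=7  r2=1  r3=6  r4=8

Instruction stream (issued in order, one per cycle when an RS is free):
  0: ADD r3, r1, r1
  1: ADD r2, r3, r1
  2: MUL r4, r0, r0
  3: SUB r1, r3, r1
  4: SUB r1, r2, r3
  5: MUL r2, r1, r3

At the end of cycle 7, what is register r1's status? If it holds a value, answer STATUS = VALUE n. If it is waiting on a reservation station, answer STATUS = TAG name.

STATUS = TAG Add1

  c1: issue ADD r3<-Add1  regs: r0:9,r1:7,r2:1,r3:Add1,r4:8
  c2: issue ADD r2<-Add2  regs: r0:9,r1:7,r2:Add2,r3:Add1,r4:8
  c3: issue MUL r4<-Mul1  regs: r0:9,r1:7,r2:Add2,r3:Add1,r4:Mul1
  c4: CDB Add1=14; issue SUB r1<-Add1  regs: r0:9,r1:Add1,r2:Add2,r3:14,r4:Mul1
  c5: stall  regs: r0:9,r1:Add1,r2:Add2,r3:14,r4:Mul1
  c6: stall  regs: r0:9,r1:Add1,r2:Add2,r3:14,r4:Mul1
  c7: CDB Add1=7; issue SUB r1<-Add1  regs: r0:9,r1:Add1,r2:Add2,r3:14,r4:Mul1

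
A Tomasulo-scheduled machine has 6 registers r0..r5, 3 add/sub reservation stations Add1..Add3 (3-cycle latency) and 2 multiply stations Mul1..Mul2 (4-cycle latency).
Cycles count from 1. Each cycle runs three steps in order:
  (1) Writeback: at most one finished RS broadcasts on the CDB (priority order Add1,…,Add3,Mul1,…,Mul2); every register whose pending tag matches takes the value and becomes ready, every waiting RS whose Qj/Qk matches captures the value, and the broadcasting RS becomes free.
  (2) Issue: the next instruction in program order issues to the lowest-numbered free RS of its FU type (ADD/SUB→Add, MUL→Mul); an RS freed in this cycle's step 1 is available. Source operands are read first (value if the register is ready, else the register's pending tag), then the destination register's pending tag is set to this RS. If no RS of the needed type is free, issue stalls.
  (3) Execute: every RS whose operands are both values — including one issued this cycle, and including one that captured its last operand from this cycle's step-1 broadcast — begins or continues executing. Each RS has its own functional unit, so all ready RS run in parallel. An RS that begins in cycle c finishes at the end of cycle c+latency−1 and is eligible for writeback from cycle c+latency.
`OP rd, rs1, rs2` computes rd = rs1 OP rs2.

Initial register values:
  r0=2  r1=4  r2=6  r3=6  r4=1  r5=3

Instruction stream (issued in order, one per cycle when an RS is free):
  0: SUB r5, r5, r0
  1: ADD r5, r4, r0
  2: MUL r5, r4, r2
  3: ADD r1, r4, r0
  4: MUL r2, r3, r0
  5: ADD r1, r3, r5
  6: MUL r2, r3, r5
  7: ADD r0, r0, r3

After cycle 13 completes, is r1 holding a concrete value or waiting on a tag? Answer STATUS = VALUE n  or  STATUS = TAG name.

STATUS = VALUE 12

c1: issue SUB r5<-Add1 | r0:2,r1:4,r2:6,r3:6,r4:1,r5:Add1
c2: issue ADD r5<-Add2 | r0:2,r1:4,r2:6,r3:6,r4:1,r5:Add2
c3: issue MUL r5<-Mul1 | r0:2,r1:4,r2:6,r3:6,r4:1,r5:Mul1
c4: CDB Add1=1; issue ADD r1<-Add1 | r0:2,r1:Add1,r2:6,r3:6,r4:1,r5:Mul1
c5: CDB Add2=3; issue MUL r2<-Mul2 | r0:2,r1:Add1,r2:Mul2,r3:6,r4:1,r5:Mul1
c6: issue ADD r1<-Add2 | r0:2,r1:Add2,r2:Mul2,r3:6,r4:1,r5:Mul1
c7: CDB Add1=3; stall | r0:2,r1:Add2,r2:Mul2,r3:6,r4:1,r5:Mul1
c8: CDB Mul1=6; issue MUL r2<-Mul1 | r0:2,r1:Add2,r2:Mul1,r3:6,r4:1,r5:6
c9: CDB Mul2=12; issue ADD r0<-Add1 | r0:Add1,r1:Add2,r2:Mul1,r3:6,r4:1,r5:6
c10: - | r0:Add1,r1:Add2,r2:Mul1,r3:6,r4:1,r5:6
c11: CDB Add2=12 | r0:Add1,r1:12,r2:Mul1,r3:6,r4:1,r5:6
c12: CDB Add1=8 | r0:8,r1:12,r2:Mul1,r3:6,r4:1,r5:6
c13: CDB Mul1=36 | r0:8,r1:12,r2:36,r3:6,r4:1,r5:6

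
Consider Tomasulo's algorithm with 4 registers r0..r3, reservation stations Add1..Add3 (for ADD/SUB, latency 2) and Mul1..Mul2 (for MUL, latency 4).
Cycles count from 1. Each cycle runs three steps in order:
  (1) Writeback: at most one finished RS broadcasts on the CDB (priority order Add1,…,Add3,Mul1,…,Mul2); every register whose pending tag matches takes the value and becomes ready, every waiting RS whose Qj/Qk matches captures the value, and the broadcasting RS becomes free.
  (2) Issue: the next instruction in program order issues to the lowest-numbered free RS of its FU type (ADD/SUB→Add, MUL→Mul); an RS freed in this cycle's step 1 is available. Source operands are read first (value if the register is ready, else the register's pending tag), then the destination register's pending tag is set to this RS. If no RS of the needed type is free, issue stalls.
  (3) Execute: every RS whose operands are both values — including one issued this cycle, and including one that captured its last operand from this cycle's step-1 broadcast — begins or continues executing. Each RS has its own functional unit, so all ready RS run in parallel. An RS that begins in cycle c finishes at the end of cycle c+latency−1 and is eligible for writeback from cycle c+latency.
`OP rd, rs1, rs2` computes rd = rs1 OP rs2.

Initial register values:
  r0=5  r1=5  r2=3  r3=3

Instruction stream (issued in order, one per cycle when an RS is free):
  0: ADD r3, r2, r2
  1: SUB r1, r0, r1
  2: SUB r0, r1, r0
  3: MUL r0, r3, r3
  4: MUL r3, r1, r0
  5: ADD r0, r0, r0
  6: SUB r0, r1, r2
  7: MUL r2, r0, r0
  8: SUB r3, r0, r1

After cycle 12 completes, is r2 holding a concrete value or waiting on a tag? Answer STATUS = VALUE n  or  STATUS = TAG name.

cycle 1: issue ADD r3<-Add1 // r0:5,r1:5,r2:3,r3:Add1
cycle 2: issue SUB r1<-Add2 // r0:5,r1:Add2,r2:3,r3:Add1
cycle 3: CDB Add1=6; issue SUB r0<-Add1 // r0:Add1,r1:Add2,r2:3,r3:6
cycle 4: CDB Add2=0; issue MUL r0<-Mul1 // r0:Mul1,r1:0,r2:3,r3:6
cycle 5: issue MUL r3<-Mul2 // r0:Mul1,r1:0,r2:3,r3:Mul2
cycle 6: CDB Add1=-5; issue ADD r0<-Add1 // r0:Add1,r1:0,r2:3,r3:Mul2
cycle 7: issue SUB r0<-Add2 // r0:Add2,r1:0,r2:3,r3:Mul2
cycle 8: CDB Mul1=36; issue MUL r2<-Mul1 // r0:Add2,r1:0,r2:Mul1,r3:Mul2
cycle 9: CDB Add2=-3; issue SUB r3<-Add2 // r0:-3,r1:0,r2:Mul1,r3:Add2
cycle 10: CDB Add1=72 // r0:-3,r1:0,r2:Mul1,r3:Add2
cycle 11: CDB Add2=-3 // r0:-3,r1:0,r2:Mul1,r3:-3
cycle 12: CDB Mul2=0 // r0:-3,r1:0,r2:Mul1,r3:-3

STATUS = TAG Mul1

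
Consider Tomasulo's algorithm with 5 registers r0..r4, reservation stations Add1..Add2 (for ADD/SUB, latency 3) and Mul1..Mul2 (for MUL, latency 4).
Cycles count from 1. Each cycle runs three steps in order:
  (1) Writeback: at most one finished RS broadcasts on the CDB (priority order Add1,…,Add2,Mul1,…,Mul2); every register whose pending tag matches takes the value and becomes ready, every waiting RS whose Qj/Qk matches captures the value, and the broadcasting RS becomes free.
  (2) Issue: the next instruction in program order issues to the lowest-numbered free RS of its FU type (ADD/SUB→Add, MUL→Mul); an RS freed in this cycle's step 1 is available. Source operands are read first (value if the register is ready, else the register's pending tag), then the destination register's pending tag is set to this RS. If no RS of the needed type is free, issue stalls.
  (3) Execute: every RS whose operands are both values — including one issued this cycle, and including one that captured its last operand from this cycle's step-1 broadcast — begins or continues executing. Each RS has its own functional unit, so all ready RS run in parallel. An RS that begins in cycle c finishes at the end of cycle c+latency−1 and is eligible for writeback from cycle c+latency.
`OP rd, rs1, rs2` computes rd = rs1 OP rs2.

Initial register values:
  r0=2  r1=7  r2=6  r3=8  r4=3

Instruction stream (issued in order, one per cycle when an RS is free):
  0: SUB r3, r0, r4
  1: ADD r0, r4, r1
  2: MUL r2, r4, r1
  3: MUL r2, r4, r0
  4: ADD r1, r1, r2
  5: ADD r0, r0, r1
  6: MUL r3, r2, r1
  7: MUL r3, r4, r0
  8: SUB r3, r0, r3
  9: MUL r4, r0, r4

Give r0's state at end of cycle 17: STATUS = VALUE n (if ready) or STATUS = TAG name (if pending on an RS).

STATUS = VALUE 47

cycle 1: issue SUB r3<-Add1 // r0:2,r1:7,r2:6,r3:Add1,r4:3
cycle 2: issue ADD r0<-Add2 // r0:Add2,r1:7,r2:6,r3:Add1,r4:3
cycle 3: issue MUL r2<-Mul1 // r0:Add2,r1:7,r2:Mul1,r3:Add1,r4:3
cycle 4: CDB Add1=-1; issue MUL r2<-Mul2 // r0:Add2,r1:7,r2:Mul2,r3:-1,r4:3
cycle 5: CDB Add2=10; issue ADD r1<-Add1 // r0:10,r1:Add1,r2:Mul2,r3:-1,r4:3
cycle 6: issue ADD r0<-Add2 // r0:Add2,r1:Add1,r2:Mul2,r3:-1,r4:3
cycle 7: CDB Mul1=21; issue MUL r3<-Mul1 // r0:Add2,r1:Add1,r2:Mul2,r3:Mul1,r4:3
cycle 8: stall // r0:Add2,r1:Add1,r2:Mul2,r3:Mul1,r4:3
cycle 9: CDB Mul2=30; issue MUL r3<-Mul2 // r0:Add2,r1:Add1,r2:30,r3:Mul2,r4:3
cycle 10: stall // r0:Add2,r1:Add1,r2:30,r3:Mul2,r4:3
cycle 11: stall // r0:Add2,r1:Add1,r2:30,r3:Mul2,r4:3
cycle 12: CDB Add1=37; issue SUB r3<-Add1 // r0:Add2,r1:37,r2:30,r3:Add1,r4:3
cycle 13: stall // r0:Add2,r1:37,r2:30,r3:Add1,r4:3
cycle 14: stall // r0:Add2,r1:37,r2:30,r3:Add1,r4:3
cycle 15: CDB Add2=47; stall // r0:47,r1:37,r2:30,r3:Add1,r4:3
cycle 16: CDB Mul1=1110; issue MUL r4<-Mul1 // r0:47,r1:37,r2:30,r3:Add1,r4:Mul1
cycle 17: - // r0:47,r1:37,r2:30,r3:Add1,r4:Mul1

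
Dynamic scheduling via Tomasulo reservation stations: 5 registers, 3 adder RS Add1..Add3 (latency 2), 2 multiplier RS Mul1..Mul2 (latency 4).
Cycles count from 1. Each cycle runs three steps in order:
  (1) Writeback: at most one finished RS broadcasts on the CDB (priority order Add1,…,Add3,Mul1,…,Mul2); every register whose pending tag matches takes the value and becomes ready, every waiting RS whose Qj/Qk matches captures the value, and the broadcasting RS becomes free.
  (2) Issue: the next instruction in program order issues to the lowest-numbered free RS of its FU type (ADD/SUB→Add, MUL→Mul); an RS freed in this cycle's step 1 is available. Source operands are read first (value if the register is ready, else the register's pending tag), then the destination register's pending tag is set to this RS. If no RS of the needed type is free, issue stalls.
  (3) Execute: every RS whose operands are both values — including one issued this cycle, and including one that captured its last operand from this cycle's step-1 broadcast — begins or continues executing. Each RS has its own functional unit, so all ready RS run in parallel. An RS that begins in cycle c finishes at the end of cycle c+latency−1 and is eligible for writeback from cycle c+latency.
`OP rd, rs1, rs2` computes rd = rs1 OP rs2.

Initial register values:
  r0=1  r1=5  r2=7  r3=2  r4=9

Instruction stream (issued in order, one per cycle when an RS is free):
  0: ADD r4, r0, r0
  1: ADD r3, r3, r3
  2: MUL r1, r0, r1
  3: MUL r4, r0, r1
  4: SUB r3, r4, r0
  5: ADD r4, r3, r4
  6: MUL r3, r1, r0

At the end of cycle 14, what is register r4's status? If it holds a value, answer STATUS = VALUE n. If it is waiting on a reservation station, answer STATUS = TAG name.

STATUS = TAG Add2

c1: issue ADD r4<-Add1 | r0:1,r1:5,r2:7,r3:2,r4:Add1
c2: issue ADD r3<-Add2 | r0:1,r1:5,r2:7,r3:Add2,r4:Add1
c3: CDB Add1=2; issue MUL r1<-Mul1 | r0:1,r1:Mul1,r2:7,r3:Add2,r4:2
c4: CDB Add2=4; issue MUL r4<-Mul2 | r0:1,r1:Mul1,r2:7,r3:4,r4:Mul2
c5: issue SUB r3<-Add1 | r0:1,r1:Mul1,r2:7,r3:Add1,r4:Mul2
c6: issue ADD r4<-Add2 | r0:1,r1:Mul1,r2:7,r3:Add1,r4:Add2
c7: CDB Mul1=5; issue MUL r3<-Mul1 | r0:1,r1:5,r2:7,r3:Mul1,r4:Add2
c8: - | r0:1,r1:5,r2:7,r3:Mul1,r4:Add2
c9: - | r0:1,r1:5,r2:7,r3:Mul1,r4:Add2
c10: - | r0:1,r1:5,r2:7,r3:Mul1,r4:Add2
c11: CDB Mul1=5 | r0:1,r1:5,r2:7,r3:5,r4:Add2
c12: CDB Mul2=5 | r0:1,r1:5,r2:7,r3:5,r4:Add2
c13: - | r0:1,r1:5,r2:7,r3:5,r4:Add2
c14: CDB Add1=4 | r0:1,r1:5,r2:7,r3:5,r4:Add2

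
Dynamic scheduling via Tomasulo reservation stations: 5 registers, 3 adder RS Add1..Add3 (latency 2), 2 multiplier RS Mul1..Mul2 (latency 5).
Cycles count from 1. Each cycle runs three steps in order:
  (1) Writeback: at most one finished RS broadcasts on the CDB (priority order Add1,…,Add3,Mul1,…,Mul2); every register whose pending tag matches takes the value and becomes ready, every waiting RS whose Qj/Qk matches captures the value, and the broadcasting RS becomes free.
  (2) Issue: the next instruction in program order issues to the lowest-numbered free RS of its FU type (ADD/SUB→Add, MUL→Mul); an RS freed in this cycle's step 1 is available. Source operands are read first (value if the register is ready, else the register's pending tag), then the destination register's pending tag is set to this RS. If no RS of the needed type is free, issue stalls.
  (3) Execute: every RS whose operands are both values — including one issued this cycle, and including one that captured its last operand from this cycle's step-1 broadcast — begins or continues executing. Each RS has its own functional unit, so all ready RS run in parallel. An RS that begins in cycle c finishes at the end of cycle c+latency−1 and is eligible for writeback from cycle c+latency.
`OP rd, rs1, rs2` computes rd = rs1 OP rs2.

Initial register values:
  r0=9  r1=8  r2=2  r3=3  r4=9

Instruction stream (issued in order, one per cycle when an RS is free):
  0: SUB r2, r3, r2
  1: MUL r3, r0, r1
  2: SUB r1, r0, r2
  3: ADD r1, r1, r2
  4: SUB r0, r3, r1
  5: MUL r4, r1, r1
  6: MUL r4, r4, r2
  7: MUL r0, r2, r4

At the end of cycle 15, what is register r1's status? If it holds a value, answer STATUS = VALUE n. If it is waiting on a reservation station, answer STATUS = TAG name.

c1: issue SUB r2<-Add1 | r0:9,r1:8,r2:Add1,r3:3,r4:9
c2: issue MUL r3<-Mul1 | r0:9,r1:8,r2:Add1,r3:Mul1,r4:9
c3: CDB Add1=1; issue SUB r1<-Add1 | r0:9,r1:Add1,r2:1,r3:Mul1,r4:9
c4: issue ADD r1<-Add2 | r0:9,r1:Add2,r2:1,r3:Mul1,r4:9
c5: CDB Add1=8; issue SUB r0<-Add1 | r0:Add1,r1:Add2,r2:1,r3:Mul1,r4:9
c6: issue MUL r4<-Mul2 | r0:Add1,r1:Add2,r2:1,r3:Mul1,r4:Mul2
c7: CDB Add2=9; stall | r0:Add1,r1:9,r2:1,r3:Mul1,r4:Mul2
c8: CDB Mul1=72; issue MUL r4<-Mul1 | r0:Add1,r1:9,r2:1,r3:72,r4:Mul1
c9: stall | r0:Add1,r1:9,r2:1,r3:72,r4:Mul1
c10: CDB Add1=63; stall | r0:63,r1:9,r2:1,r3:72,r4:Mul1
c11: stall | r0:63,r1:9,r2:1,r3:72,r4:Mul1
c12: CDB Mul2=81; issue MUL r0<-Mul2 | r0:Mul2,r1:9,r2:1,r3:72,r4:Mul1
c13: - | r0:Mul2,r1:9,r2:1,r3:72,r4:Mul1
c14: - | r0:Mul2,r1:9,r2:1,r3:72,r4:Mul1
c15: - | r0:Mul2,r1:9,r2:1,r3:72,r4:Mul1

STATUS = VALUE 9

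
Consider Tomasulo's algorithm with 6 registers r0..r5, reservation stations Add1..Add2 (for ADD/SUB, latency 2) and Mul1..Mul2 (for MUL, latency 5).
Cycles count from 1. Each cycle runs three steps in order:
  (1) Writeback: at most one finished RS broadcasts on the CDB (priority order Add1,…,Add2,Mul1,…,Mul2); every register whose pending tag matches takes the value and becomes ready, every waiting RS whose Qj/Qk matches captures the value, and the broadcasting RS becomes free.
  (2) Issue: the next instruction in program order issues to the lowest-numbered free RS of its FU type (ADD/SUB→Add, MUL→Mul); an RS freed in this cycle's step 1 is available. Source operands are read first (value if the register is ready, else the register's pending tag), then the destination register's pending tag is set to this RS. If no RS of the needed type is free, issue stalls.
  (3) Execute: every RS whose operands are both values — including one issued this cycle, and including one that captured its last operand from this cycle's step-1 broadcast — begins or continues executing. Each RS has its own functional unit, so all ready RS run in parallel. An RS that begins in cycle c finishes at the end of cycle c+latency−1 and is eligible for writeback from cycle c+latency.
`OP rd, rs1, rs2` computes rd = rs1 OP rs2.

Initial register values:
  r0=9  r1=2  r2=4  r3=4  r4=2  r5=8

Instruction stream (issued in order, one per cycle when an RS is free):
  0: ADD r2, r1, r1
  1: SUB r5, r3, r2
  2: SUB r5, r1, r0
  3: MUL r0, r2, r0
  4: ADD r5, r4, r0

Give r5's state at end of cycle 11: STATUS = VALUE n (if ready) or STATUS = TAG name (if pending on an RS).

STATUS = VALUE 38

  c1: issue ADD r2<-Add1  regs: r0:9,r1:2,r2:Add1,r3:4,r4:2,r5:8
  c2: issue SUB r5<-Add2  regs: r0:9,r1:2,r2:Add1,r3:4,r4:2,r5:Add2
  c3: CDB Add1=4; issue SUB r5<-Add1  regs: r0:9,r1:2,r2:4,r3:4,r4:2,r5:Add1
  c4: issue MUL r0<-Mul1  regs: r0:Mul1,r1:2,r2:4,r3:4,r4:2,r5:Add1
  c5: CDB Add1=-7; issue ADD r5<-Add1  regs: r0:Mul1,r1:2,r2:4,r3:4,r4:2,r5:Add1
  c6: CDB Add2=0  regs: r0:Mul1,r1:2,r2:4,r3:4,r4:2,r5:Add1
  c7: -  regs: r0:Mul1,r1:2,r2:4,r3:4,r4:2,r5:Add1
  c8: -  regs: r0:Mul1,r1:2,r2:4,r3:4,r4:2,r5:Add1
  c9: CDB Mul1=36  regs: r0:36,r1:2,r2:4,r3:4,r4:2,r5:Add1
  c10: -  regs: r0:36,r1:2,r2:4,r3:4,r4:2,r5:Add1
  c11: CDB Add1=38  regs: r0:36,r1:2,r2:4,r3:4,r4:2,r5:38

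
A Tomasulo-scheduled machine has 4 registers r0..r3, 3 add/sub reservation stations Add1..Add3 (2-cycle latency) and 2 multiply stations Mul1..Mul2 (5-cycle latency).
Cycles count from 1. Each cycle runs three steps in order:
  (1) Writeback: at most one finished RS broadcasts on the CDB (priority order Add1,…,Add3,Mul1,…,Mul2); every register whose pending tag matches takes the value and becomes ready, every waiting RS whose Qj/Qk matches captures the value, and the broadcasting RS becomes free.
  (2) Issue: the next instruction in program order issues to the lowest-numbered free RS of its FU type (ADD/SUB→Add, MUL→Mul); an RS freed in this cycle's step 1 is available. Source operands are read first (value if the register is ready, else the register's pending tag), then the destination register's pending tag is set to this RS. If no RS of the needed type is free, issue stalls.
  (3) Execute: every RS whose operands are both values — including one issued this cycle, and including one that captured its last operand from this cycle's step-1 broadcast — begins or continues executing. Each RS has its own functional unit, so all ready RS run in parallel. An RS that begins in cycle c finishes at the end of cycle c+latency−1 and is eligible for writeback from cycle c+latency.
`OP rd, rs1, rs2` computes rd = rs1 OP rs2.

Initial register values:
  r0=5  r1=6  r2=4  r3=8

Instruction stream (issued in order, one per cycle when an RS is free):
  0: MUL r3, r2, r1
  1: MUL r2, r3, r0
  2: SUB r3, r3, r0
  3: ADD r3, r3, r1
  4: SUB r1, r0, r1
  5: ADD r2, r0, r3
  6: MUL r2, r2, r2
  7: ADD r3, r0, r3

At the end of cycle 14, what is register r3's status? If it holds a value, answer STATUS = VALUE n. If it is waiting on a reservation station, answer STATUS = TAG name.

STATUS = VALUE 30

cycle 1: issue MUL r3<-Mul1 // r0:5,r1:6,r2:4,r3:Mul1
cycle 2: issue MUL r2<-Mul2 // r0:5,r1:6,r2:Mul2,r3:Mul1
cycle 3: issue SUB r3<-Add1 // r0:5,r1:6,r2:Mul2,r3:Add1
cycle 4: issue ADD r3<-Add2 // r0:5,r1:6,r2:Mul2,r3:Add2
cycle 5: issue SUB r1<-Add3 // r0:5,r1:Add3,r2:Mul2,r3:Add2
cycle 6: CDB Mul1=24; stall // r0:5,r1:Add3,r2:Mul2,r3:Add2
cycle 7: CDB Add3=-1; issue ADD r2<-Add3 // r0:5,r1:-1,r2:Add3,r3:Add2
cycle 8: CDB Add1=19; issue MUL r2<-Mul1 // r0:5,r1:-1,r2:Mul1,r3:Add2
cycle 9: issue ADD r3<-Add1 // r0:5,r1:-1,r2:Mul1,r3:Add1
cycle 10: CDB Add2=25 // r0:5,r1:-1,r2:Mul1,r3:Add1
cycle 11: CDB Mul2=120 // r0:5,r1:-1,r2:Mul1,r3:Add1
cycle 12: CDB Add1=30 // r0:5,r1:-1,r2:Mul1,r3:30
cycle 13: CDB Add3=30 // r0:5,r1:-1,r2:Mul1,r3:30
cycle 14: - // r0:5,r1:-1,r2:Mul1,r3:30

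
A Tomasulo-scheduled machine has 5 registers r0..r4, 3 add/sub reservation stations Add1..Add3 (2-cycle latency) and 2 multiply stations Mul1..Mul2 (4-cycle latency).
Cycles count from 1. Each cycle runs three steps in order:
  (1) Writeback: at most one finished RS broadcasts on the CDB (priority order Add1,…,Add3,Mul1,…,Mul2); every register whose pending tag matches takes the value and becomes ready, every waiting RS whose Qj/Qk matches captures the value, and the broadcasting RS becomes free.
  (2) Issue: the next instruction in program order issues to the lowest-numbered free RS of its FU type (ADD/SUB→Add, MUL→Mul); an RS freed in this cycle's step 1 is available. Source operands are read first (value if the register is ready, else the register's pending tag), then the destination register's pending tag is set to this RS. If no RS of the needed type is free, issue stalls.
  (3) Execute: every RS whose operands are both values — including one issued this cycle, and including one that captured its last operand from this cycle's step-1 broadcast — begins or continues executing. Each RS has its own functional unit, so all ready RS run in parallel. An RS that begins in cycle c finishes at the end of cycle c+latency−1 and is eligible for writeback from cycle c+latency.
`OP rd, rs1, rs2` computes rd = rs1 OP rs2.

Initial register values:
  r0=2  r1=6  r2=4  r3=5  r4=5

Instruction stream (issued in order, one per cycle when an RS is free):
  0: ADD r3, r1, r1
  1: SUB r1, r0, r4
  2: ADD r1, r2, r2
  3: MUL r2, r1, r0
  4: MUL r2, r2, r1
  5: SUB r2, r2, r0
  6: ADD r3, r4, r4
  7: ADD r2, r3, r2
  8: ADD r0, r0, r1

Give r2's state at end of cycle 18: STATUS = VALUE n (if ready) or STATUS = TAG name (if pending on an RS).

STATUS = VALUE 136

  c1: issue ADD r3<-Add1  regs: r0:2,r1:6,r2:4,r3:Add1,r4:5
  c2: issue SUB r1<-Add2  regs: r0:2,r1:Add2,r2:4,r3:Add1,r4:5
  c3: CDB Add1=12; issue ADD r1<-Add1  regs: r0:2,r1:Add1,r2:4,r3:12,r4:5
  c4: CDB Add2=-3; issue MUL r2<-Mul1  regs: r0:2,r1:Add1,r2:Mul1,r3:12,r4:5
  c5: CDB Add1=8; issue MUL r2<-Mul2  regs: r0:2,r1:8,r2:Mul2,r3:12,r4:5
  c6: issue SUB r2<-Add1  regs: r0:2,r1:8,r2:Add1,r3:12,r4:5
  c7: issue ADD r3<-Add2  regs: r0:2,r1:8,r2:Add1,r3:Add2,r4:5
  c8: issue ADD r2<-Add3  regs: r0:2,r1:8,r2:Add3,r3:Add2,r4:5
  c9: CDB Add2=10; issue ADD r0<-Add2  regs: r0:Add2,r1:8,r2:Add3,r3:10,r4:5
  c10: CDB Mul1=16  regs: r0:Add2,r1:8,r2:Add3,r3:10,r4:5
  c11: CDB Add2=10  regs: r0:10,r1:8,r2:Add3,r3:10,r4:5
  c12: -  regs: r0:10,r1:8,r2:Add3,r3:10,r4:5
  c13: -  regs: r0:10,r1:8,r2:Add3,r3:10,r4:5
  c14: CDB Mul2=128  regs: r0:10,r1:8,r2:Add3,r3:10,r4:5
  c15: -  regs: r0:10,r1:8,r2:Add3,r3:10,r4:5
  c16: CDB Add1=126  regs: r0:10,r1:8,r2:Add3,r3:10,r4:5
  c17: -  regs: r0:10,r1:8,r2:Add3,r3:10,r4:5
  c18: CDB Add3=136  regs: r0:10,r1:8,r2:136,r3:10,r4:5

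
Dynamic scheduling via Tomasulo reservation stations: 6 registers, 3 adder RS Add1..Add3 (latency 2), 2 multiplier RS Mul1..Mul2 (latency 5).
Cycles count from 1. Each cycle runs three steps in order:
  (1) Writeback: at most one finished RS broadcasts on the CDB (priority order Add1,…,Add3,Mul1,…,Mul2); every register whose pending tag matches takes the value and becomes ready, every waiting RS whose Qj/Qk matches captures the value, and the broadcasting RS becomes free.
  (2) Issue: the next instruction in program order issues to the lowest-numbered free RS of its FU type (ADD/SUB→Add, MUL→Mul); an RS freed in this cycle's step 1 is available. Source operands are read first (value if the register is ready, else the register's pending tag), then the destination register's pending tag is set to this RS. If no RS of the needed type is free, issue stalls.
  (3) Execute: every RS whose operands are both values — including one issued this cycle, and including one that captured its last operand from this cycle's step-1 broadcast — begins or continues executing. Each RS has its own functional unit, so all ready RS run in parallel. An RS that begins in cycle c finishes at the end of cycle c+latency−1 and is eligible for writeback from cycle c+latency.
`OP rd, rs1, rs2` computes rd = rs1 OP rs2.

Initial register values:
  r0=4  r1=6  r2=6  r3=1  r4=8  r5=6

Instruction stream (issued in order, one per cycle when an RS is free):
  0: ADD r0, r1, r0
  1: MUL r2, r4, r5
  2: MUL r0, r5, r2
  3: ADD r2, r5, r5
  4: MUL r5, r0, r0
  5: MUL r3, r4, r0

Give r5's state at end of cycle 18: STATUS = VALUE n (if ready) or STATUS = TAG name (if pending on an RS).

STATUS = VALUE 82944

c1: issue ADD r0<-Add1 | r0:Add1,r1:6,r2:6,r3:1,r4:8,r5:6
c2: issue MUL r2<-Mul1 | r0:Add1,r1:6,r2:Mul1,r3:1,r4:8,r5:6
c3: CDB Add1=10; issue MUL r0<-Mul2 | r0:Mul2,r1:6,r2:Mul1,r3:1,r4:8,r5:6
c4: issue ADD r2<-Add1 | r0:Mul2,r1:6,r2:Add1,r3:1,r4:8,r5:6
c5: stall | r0:Mul2,r1:6,r2:Add1,r3:1,r4:8,r5:6
c6: CDB Add1=12; stall | r0:Mul2,r1:6,r2:12,r3:1,r4:8,r5:6
c7: CDB Mul1=48; issue MUL r5<-Mul1 | r0:Mul2,r1:6,r2:12,r3:1,r4:8,r5:Mul1
c8: stall | r0:Mul2,r1:6,r2:12,r3:1,r4:8,r5:Mul1
c9: stall | r0:Mul2,r1:6,r2:12,r3:1,r4:8,r5:Mul1
c10: stall | r0:Mul2,r1:6,r2:12,r3:1,r4:8,r5:Mul1
c11: stall | r0:Mul2,r1:6,r2:12,r3:1,r4:8,r5:Mul1
c12: CDB Mul2=288; issue MUL r3<-Mul2 | r0:288,r1:6,r2:12,r3:Mul2,r4:8,r5:Mul1
c13: - | r0:288,r1:6,r2:12,r3:Mul2,r4:8,r5:Mul1
c14: - | r0:288,r1:6,r2:12,r3:Mul2,r4:8,r5:Mul1
c15: - | r0:288,r1:6,r2:12,r3:Mul2,r4:8,r5:Mul1
c16: - | r0:288,r1:6,r2:12,r3:Mul2,r4:8,r5:Mul1
c17: CDB Mul1=82944 | r0:288,r1:6,r2:12,r3:Mul2,r4:8,r5:82944
c18: CDB Mul2=2304 | r0:288,r1:6,r2:12,r3:2304,r4:8,r5:82944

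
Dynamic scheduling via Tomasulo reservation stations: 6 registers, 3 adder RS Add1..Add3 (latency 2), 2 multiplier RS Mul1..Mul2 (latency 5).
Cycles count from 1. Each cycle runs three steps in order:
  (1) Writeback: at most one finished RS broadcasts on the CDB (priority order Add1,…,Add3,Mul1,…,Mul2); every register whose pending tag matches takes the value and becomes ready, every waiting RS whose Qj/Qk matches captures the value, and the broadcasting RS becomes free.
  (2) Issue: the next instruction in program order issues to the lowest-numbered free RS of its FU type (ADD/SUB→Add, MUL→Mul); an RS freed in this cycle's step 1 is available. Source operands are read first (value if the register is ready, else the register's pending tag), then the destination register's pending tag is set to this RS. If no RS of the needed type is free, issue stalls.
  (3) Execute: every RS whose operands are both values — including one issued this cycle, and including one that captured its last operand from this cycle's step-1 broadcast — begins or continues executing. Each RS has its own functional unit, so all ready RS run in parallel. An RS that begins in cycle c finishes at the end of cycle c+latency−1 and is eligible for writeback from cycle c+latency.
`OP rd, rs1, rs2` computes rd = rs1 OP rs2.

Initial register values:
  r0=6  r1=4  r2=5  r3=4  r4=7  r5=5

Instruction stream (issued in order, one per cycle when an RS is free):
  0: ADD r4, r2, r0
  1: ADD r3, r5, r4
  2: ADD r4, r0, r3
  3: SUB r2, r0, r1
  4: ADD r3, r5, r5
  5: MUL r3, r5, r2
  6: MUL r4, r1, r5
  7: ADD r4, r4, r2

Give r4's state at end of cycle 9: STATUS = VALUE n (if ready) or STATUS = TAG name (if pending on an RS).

c1: issue ADD r4<-Add1 | r0:6,r1:4,r2:5,r3:4,r4:Add1,r5:5
c2: issue ADD r3<-Add2 | r0:6,r1:4,r2:5,r3:Add2,r4:Add1,r5:5
c3: CDB Add1=11; issue ADD r4<-Add1 | r0:6,r1:4,r2:5,r3:Add2,r4:Add1,r5:5
c4: issue SUB r2<-Add3 | r0:6,r1:4,r2:Add3,r3:Add2,r4:Add1,r5:5
c5: CDB Add2=16; issue ADD r3<-Add2 | r0:6,r1:4,r2:Add3,r3:Add2,r4:Add1,r5:5
c6: CDB Add3=2; issue MUL r3<-Mul1 | r0:6,r1:4,r2:2,r3:Mul1,r4:Add1,r5:5
c7: CDB Add1=22; issue MUL r4<-Mul2 | r0:6,r1:4,r2:2,r3:Mul1,r4:Mul2,r5:5
c8: CDB Add2=10; issue ADD r4<-Add1 | r0:6,r1:4,r2:2,r3:Mul1,r4:Add1,r5:5
c9: - | r0:6,r1:4,r2:2,r3:Mul1,r4:Add1,r5:5

STATUS = TAG Add1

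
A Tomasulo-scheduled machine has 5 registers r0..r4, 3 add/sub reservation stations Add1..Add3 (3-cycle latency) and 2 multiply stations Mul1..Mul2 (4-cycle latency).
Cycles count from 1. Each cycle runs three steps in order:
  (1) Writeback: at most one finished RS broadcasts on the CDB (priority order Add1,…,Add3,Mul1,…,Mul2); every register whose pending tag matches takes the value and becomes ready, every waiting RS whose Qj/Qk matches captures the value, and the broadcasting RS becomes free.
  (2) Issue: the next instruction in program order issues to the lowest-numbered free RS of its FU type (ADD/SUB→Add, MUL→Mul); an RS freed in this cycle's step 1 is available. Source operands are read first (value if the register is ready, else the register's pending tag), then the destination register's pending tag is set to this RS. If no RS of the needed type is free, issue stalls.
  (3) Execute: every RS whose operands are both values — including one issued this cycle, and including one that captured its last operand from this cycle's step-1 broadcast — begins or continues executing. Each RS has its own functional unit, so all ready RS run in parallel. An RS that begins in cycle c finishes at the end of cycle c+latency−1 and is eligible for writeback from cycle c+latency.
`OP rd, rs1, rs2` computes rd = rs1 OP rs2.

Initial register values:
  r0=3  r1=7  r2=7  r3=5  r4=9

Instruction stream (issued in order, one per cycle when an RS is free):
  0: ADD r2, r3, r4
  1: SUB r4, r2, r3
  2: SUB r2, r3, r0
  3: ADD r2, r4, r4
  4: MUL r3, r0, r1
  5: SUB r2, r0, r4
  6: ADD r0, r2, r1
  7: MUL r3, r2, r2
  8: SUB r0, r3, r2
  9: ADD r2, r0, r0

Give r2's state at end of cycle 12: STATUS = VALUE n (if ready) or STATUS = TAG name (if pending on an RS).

cycle 1: issue ADD r2<-Add1 // r0:3,r1:7,r2:Add1,r3:5,r4:9
cycle 2: issue SUB r4<-Add2 // r0:3,r1:7,r2:Add1,r3:5,r4:Add2
cycle 3: issue SUB r2<-Add3 // r0:3,r1:7,r2:Add3,r3:5,r4:Add2
cycle 4: CDB Add1=14; issue ADD r2<-Add1 // r0:3,r1:7,r2:Add1,r3:5,r4:Add2
cycle 5: issue MUL r3<-Mul1 // r0:3,r1:7,r2:Add1,r3:Mul1,r4:Add2
cycle 6: CDB Add3=2; issue SUB r2<-Add3 // r0:3,r1:7,r2:Add3,r3:Mul1,r4:Add2
cycle 7: CDB Add2=9; issue ADD r0<-Add2 // r0:Add2,r1:7,r2:Add3,r3:Mul1,r4:9
cycle 8: issue MUL r3<-Mul2 // r0:Add2,r1:7,r2:Add3,r3:Mul2,r4:9
cycle 9: CDB Mul1=21; stall // r0:Add2,r1:7,r2:Add3,r3:Mul2,r4:9
cycle 10: CDB Add1=18; issue SUB r0<-Add1 // r0:Add1,r1:7,r2:Add3,r3:Mul2,r4:9
cycle 11: CDB Add3=-6; issue ADD r2<-Add3 // r0:Add1,r1:7,r2:Add3,r3:Mul2,r4:9
cycle 12: - // r0:Add1,r1:7,r2:Add3,r3:Mul2,r4:9

STATUS = TAG Add3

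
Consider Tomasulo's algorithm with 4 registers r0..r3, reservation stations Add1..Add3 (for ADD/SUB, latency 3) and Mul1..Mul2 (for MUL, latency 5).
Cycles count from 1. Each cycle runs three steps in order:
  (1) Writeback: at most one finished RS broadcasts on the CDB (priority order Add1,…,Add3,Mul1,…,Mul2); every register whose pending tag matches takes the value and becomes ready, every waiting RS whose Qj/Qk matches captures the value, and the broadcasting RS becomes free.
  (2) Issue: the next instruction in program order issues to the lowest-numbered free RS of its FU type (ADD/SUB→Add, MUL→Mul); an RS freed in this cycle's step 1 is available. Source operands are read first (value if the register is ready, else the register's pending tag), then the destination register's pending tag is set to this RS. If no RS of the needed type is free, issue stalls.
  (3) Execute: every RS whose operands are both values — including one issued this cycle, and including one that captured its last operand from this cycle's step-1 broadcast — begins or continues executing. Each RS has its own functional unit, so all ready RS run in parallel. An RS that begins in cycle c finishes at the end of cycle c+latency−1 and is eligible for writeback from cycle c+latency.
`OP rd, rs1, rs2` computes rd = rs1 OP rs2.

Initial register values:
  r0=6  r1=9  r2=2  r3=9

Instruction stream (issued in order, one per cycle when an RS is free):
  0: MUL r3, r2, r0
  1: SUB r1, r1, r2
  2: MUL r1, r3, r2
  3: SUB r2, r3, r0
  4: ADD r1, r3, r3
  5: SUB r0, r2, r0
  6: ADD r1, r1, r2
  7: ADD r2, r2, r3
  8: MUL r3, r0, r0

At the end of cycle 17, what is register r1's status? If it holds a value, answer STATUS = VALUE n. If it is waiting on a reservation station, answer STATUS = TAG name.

STATUS = VALUE 30

  c1: issue MUL r3<-Mul1  regs: r0:6,r1:9,r2:2,r3:Mul1
  c2: issue SUB r1<-Add1  regs: r0:6,r1:Add1,r2:2,r3:Mul1
  c3: issue MUL r1<-Mul2  regs: r0:6,r1:Mul2,r2:2,r3:Mul1
  c4: issue SUB r2<-Add2  regs: r0:6,r1:Mul2,r2:Add2,r3:Mul1
  c5: CDB Add1=7; issue ADD r1<-Add1  regs: r0:6,r1:Add1,r2:Add2,r3:Mul1
  c6: CDB Mul1=12; issue SUB r0<-Add3  regs: r0:Add3,r1:Add1,r2:Add2,r3:12
  c7: stall  regs: r0:Add3,r1:Add1,r2:Add2,r3:12
  c8: stall  regs: r0:Add3,r1:Add1,r2:Add2,r3:12
  c9: CDB Add1=24; issue ADD r1<-Add1  regs: r0:Add3,r1:Add1,r2:Add2,r3:12
  c10: CDB Add2=6; issue ADD r2<-Add2  regs: r0:Add3,r1:Add1,r2:Add2,r3:12
  c11: CDB Mul2=24; issue MUL r3<-Mul1  regs: r0:Add3,r1:Add1,r2:Add2,r3:Mul1
  c12: -  regs: r0:Add3,r1:Add1,r2:Add2,r3:Mul1
  c13: CDB Add1=30  regs: r0:Add3,r1:30,r2:Add2,r3:Mul1
  c14: CDB Add2=18  regs: r0:Add3,r1:30,r2:18,r3:Mul1
  c15: CDB Add3=0  regs: r0:0,r1:30,r2:18,r3:Mul1
  c16: -  regs: r0:0,r1:30,r2:18,r3:Mul1
  c17: -  regs: r0:0,r1:30,r2:18,r3:Mul1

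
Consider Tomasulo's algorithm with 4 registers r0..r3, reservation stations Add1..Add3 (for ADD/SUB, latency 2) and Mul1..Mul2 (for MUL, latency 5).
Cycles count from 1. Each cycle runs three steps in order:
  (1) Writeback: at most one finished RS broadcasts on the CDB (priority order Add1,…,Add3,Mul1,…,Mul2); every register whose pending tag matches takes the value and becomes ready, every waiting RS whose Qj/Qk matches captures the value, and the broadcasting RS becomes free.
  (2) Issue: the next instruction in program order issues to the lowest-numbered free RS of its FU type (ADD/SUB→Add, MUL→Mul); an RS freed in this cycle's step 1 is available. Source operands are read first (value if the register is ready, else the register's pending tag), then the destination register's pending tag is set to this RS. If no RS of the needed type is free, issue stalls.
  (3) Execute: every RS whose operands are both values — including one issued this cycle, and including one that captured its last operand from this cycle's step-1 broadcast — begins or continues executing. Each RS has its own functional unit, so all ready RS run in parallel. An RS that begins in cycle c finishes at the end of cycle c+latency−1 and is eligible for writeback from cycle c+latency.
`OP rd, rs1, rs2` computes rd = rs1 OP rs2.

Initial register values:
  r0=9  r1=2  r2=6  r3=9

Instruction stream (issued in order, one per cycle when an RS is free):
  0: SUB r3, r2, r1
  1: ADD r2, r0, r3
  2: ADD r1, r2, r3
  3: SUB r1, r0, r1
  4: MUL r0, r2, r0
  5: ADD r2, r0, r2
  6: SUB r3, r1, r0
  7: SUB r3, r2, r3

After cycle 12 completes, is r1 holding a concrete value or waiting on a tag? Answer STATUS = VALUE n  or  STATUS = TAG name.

c1: issue SUB r3<-Add1 | r0:9,r1:2,r2:6,r3:Add1
c2: issue ADD r2<-Add2 | r0:9,r1:2,r2:Add2,r3:Add1
c3: CDB Add1=4; issue ADD r1<-Add1 | r0:9,r1:Add1,r2:Add2,r3:4
c4: issue SUB r1<-Add3 | r0:9,r1:Add3,r2:Add2,r3:4
c5: CDB Add2=13; issue MUL r0<-Mul1 | r0:Mul1,r1:Add3,r2:13,r3:4
c6: issue ADD r2<-Add2 | r0:Mul1,r1:Add3,r2:Add2,r3:4
c7: CDB Add1=17; issue SUB r3<-Add1 | r0:Mul1,r1:Add3,r2:Add2,r3:Add1
c8: stall | r0:Mul1,r1:Add3,r2:Add2,r3:Add1
c9: CDB Add3=-8; issue SUB r3<-Add3 | r0:Mul1,r1:-8,r2:Add2,r3:Add3
c10: CDB Mul1=117 | r0:117,r1:-8,r2:Add2,r3:Add3
c11: - | r0:117,r1:-8,r2:Add2,r3:Add3
c12: CDB Add1=-125 | r0:117,r1:-8,r2:Add2,r3:Add3

STATUS = VALUE -8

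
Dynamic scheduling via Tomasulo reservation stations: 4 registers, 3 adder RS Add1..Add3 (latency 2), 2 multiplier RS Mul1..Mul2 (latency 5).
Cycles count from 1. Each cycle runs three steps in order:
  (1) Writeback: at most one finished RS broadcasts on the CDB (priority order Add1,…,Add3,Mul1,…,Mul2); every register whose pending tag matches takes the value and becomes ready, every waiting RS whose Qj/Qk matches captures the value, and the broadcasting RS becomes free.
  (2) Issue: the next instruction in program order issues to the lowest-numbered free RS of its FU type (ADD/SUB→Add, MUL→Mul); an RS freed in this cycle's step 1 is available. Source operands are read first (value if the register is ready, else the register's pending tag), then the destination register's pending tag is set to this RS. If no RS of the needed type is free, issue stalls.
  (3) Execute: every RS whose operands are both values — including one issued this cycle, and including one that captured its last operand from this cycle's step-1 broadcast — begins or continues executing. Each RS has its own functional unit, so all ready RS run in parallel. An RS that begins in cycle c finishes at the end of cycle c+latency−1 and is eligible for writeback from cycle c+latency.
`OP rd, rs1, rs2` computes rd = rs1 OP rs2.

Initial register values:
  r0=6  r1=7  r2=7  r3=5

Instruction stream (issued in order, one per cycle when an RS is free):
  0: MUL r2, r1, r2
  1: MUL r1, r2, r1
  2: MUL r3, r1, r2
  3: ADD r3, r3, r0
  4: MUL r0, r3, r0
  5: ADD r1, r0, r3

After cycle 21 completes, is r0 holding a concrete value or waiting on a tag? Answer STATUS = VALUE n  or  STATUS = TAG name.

STATUS = TAG Mul2

  c1: issue MUL r2<-Mul1  regs: r0:6,r1:7,r2:Mul1,r3:5
  c2: issue MUL r1<-Mul2  regs: r0:6,r1:Mul2,r2:Mul1,r3:5
  c3: stall  regs: r0:6,r1:Mul2,r2:Mul1,r3:5
  c4: stall  regs: r0:6,r1:Mul2,r2:Mul1,r3:5
  c5: stall  regs: r0:6,r1:Mul2,r2:Mul1,r3:5
  c6: CDB Mul1=49; issue MUL r3<-Mul1  regs: r0:6,r1:Mul2,r2:49,r3:Mul1
  c7: issue ADD r3<-Add1  regs: r0:6,r1:Mul2,r2:49,r3:Add1
  c8: stall  regs: r0:6,r1:Mul2,r2:49,r3:Add1
  c9: stall  regs: r0:6,r1:Mul2,r2:49,r3:Add1
  c10: stall  regs: r0:6,r1:Mul2,r2:49,r3:Add1
  c11: CDB Mul2=343; issue MUL r0<-Mul2  regs: r0:Mul2,r1:343,r2:49,r3:Add1
  c12: issue ADD r1<-Add2  regs: r0:Mul2,r1:Add2,r2:49,r3:Add1
  c13: -  regs: r0:Mul2,r1:Add2,r2:49,r3:Add1
  c14: -  regs: r0:Mul2,r1:Add2,r2:49,r3:Add1
  c15: -  regs: r0:Mul2,r1:Add2,r2:49,r3:Add1
  c16: CDB Mul1=16807  regs: r0:Mul2,r1:Add2,r2:49,r3:Add1
  c17: -  regs: r0:Mul2,r1:Add2,r2:49,r3:Add1
  c18: CDB Add1=16813  regs: r0:Mul2,r1:Add2,r2:49,r3:16813
  c19: -  regs: r0:Mul2,r1:Add2,r2:49,r3:16813
  c20: -  regs: r0:Mul2,r1:Add2,r2:49,r3:16813
  c21: -  regs: r0:Mul2,r1:Add2,r2:49,r3:16813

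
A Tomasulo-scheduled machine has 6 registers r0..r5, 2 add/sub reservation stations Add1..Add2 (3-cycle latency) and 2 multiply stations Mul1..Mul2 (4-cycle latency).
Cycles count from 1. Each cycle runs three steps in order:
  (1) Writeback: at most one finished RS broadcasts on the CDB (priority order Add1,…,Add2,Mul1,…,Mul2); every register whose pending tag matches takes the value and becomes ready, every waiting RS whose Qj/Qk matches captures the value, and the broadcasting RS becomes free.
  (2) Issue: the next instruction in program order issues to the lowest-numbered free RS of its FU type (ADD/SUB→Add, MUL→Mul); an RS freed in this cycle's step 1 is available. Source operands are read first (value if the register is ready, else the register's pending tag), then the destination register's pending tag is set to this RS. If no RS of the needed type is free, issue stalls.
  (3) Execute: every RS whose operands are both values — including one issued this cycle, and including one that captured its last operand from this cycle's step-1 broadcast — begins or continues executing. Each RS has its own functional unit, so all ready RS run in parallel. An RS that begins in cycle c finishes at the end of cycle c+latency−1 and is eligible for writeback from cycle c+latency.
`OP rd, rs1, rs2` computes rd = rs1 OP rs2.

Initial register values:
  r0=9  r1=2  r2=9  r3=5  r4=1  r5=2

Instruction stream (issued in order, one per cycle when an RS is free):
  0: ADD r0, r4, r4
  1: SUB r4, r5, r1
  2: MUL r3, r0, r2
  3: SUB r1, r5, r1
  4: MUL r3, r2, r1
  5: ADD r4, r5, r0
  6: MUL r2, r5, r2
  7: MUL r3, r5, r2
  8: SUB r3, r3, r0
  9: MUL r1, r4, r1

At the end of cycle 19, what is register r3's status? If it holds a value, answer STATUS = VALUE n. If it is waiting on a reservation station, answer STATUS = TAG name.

STATUS = VALUE 34

c1: issue ADD r0<-Add1 | r0:Add1,r1:2,r2:9,r3:5,r4:1,r5:2
c2: issue SUB r4<-Add2 | r0:Add1,r1:2,r2:9,r3:5,r4:Add2,r5:2
c3: issue MUL r3<-Mul1 | r0:Add1,r1:2,r2:9,r3:Mul1,r4:Add2,r5:2
c4: CDB Add1=2; issue SUB r1<-Add1 | r0:2,r1:Add1,r2:9,r3:Mul1,r4:Add2,r5:2
c5: CDB Add2=0; issue MUL r3<-Mul2 | r0:2,r1:Add1,r2:9,r3:Mul2,r4:0,r5:2
c6: issue ADD r4<-Add2 | r0:2,r1:Add1,r2:9,r3:Mul2,r4:Add2,r5:2
c7: CDB Add1=0; stall | r0:2,r1:0,r2:9,r3:Mul2,r4:Add2,r5:2
c8: CDB Mul1=18; issue MUL r2<-Mul1 | r0:2,r1:0,r2:Mul1,r3:Mul2,r4:Add2,r5:2
c9: CDB Add2=4; stall | r0:2,r1:0,r2:Mul1,r3:Mul2,r4:4,r5:2
c10: stall | r0:2,r1:0,r2:Mul1,r3:Mul2,r4:4,r5:2
c11: CDB Mul2=0; issue MUL r3<-Mul2 | r0:2,r1:0,r2:Mul1,r3:Mul2,r4:4,r5:2
c12: CDB Mul1=18; issue SUB r3<-Add1 | r0:2,r1:0,r2:18,r3:Add1,r4:4,r5:2
c13: issue MUL r1<-Mul1 | r0:2,r1:Mul1,r2:18,r3:Add1,r4:4,r5:2
c14: - | r0:2,r1:Mul1,r2:18,r3:Add1,r4:4,r5:2
c15: - | r0:2,r1:Mul1,r2:18,r3:Add1,r4:4,r5:2
c16: CDB Mul2=36 | r0:2,r1:Mul1,r2:18,r3:Add1,r4:4,r5:2
c17: CDB Mul1=0 | r0:2,r1:0,r2:18,r3:Add1,r4:4,r5:2
c18: - | r0:2,r1:0,r2:18,r3:Add1,r4:4,r5:2
c19: CDB Add1=34 | r0:2,r1:0,r2:18,r3:34,r4:4,r5:2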